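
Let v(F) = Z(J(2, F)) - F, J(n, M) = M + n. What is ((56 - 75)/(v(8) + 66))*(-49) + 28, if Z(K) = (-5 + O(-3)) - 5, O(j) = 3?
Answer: 2359/51 ≈ 46.255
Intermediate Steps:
Z(K) = -7 (Z(K) = (-5 + 3) - 5 = -2 - 5 = -7)
v(F) = -7 - F
((56 - 75)/(v(8) + 66))*(-49) + 28 = ((56 - 75)/((-7 - 1*8) + 66))*(-49) + 28 = -19/((-7 - 8) + 66)*(-49) + 28 = -19/(-15 + 66)*(-49) + 28 = -19/51*(-49) + 28 = 931/51 + 28 = 2359/51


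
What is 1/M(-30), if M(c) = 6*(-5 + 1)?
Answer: -1/24 ≈ -0.041667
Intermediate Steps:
M(c) = -24 (M(c) = 6*(-4) = -24)
1/M(-30) = 1/(-24) = -1/24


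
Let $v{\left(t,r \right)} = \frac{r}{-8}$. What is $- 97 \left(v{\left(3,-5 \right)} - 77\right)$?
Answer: $\frac{59267}{8} \approx 7408.4$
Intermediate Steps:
$v{\left(t,r \right)} = - \frac{r}{8}$ ($v{\left(t,r \right)} = r \left(- \frac{1}{8}\right) = - \frac{r}{8}$)
$- 97 \left(v{\left(3,-5 \right)} - 77\right) = - 97 \left(\left(- \frac{1}{8}\right) \left(-5\right) - 77\right) = - 97 \left(\frac{5}{8} - 77\right) = \left(-97\right) \left(- \frac{611}{8}\right) = \frac{59267}{8}$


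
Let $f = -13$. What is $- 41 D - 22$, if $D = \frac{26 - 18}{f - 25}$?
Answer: $- \frac{254}{19} \approx -13.368$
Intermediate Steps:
$D = - \frac{4}{19}$ ($D = \frac{26 - 18}{-13 - 25} = \frac{8}{-38} = 8 \left(- \frac{1}{38}\right) = - \frac{4}{19} \approx -0.21053$)
$- 41 D - 22 = \left(-41\right) \left(- \frac{4}{19}\right) - 22 = \frac{164}{19} - 22 = - \frac{254}{19}$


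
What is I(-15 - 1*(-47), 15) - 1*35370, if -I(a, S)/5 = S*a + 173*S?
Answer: -50745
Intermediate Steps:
I(a, S) = -865*S - 5*S*a (I(a, S) = -5*(S*a + 173*S) = -5*(173*S + S*a) = -865*S - 5*S*a)
I(-15 - 1*(-47), 15) - 1*35370 = -5*15*(173 + (-15 - 1*(-47))) - 1*35370 = -5*15*(173 + (-15 + 47)) - 35370 = -5*15*(173 + 32) - 35370 = -5*15*205 - 35370 = -15375 - 35370 = -50745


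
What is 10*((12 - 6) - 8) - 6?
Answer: -26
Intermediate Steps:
10*((12 - 6) - 8) - 6 = 10*(6 - 8) - 6 = 10*(-2) - 6 = -20 - 6 = -26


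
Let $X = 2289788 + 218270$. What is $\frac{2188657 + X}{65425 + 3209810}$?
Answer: $\frac{939343}{655047} \approx 1.434$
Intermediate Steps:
$X = 2508058$
$\frac{2188657 + X}{65425 + 3209810} = \frac{2188657 + 2508058}{65425 + 3209810} = \frac{4696715}{3275235} = 4696715 \cdot \frac{1}{3275235} = \frac{939343}{655047}$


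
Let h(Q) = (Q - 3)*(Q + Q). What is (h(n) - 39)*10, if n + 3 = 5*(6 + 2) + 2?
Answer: 27690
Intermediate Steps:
n = 39 (n = -3 + (5*(6 + 2) + 2) = -3 + (5*8 + 2) = -3 + (40 + 2) = -3 + 42 = 39)
h(Q) = 2*Q*(-3 + Q) (h(Q) = (-3 + Q)*(2*Q) = 2*Q*(-3 + Q))
(h(n) - 39)*10 = (2*39*(-3 + 39) - 39)*10 = (2*39*36 - 39)*10 = (2808 - 39)*10 = 2769*10 = 27690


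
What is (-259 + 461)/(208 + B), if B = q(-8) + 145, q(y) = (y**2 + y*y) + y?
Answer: 202/473 ≈ 0.42706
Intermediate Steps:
q(y) = y + 2*y**2 (q(y) = (y**2 + y**2) + y = 2*y**2 + y = y + 2*y**2)
B = 265 (B = -8*(1 + 2*(-8)) + 145 = -8*(1 - 16) + 145 = -8*(-15) + 145 = 120 + 145 = 265)
(-259 + 461)/(208 + B) = (-259 + 461)/(208 + 265) = 202/473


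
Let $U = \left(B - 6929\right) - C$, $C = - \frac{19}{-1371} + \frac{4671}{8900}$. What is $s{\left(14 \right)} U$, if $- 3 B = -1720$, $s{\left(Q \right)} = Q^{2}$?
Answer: $- \frac{1266777108303}{1016825} \approx -1.2458 \cdot 10^{6}$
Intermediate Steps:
$B = \frac{1720}{3}$ ($B = \left(- \frac{1}{3}\right) \left(-1720\right) = \frac{1720}{3} \approx 573.33$)
$C = \frac{6573041}{12201900}$ ($C = \left(-19\right) \left(- \frac{1}{1371}\right) + 4671 \cdot \frac{1}{8900} = \frac{19}{1371} + \frac{4671}{8900} = \frac{6573041}{12201900} \approx 0.53869$)
$U = - \frac{25852594047}{4067300}$ ($U = \left(\frac{1720}{3} - 6929\right) - \frac{6573041}{12201900} = - \frac{19067}{3} - \frac{6573041}{12201900} = - \frac{25852594047}{4067300} \approx -6356.2$)
$s{\left(14 \right)} U = 14^{2} \left(- \frac{25852594047}{4067300}\right) = 196 \left(- \frac{25852594047}{4067300}\right) = - \frac{1266777108303}{1016825}$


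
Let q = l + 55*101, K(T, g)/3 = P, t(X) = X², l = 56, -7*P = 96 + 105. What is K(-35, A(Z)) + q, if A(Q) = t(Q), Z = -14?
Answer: 38674/7 ≈ 5524.9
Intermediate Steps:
P = -201/7 (P = -(96 + 105)/7 = -⅐*201 = -201/7 ≈ -28.714)
A(Q) = Q²
K(T, g) = -603/7 (K(T, g) = 3*(-201/7) = -603/7)
q = 5611 (q = 56 + 55*101 = 56 + 5555 = 5611)
K(-35, A(Z)) + q = -603/7 + 5611 = 38674/7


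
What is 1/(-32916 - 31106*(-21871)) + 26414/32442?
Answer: 18492773730755/22713052352802 ≈ 0.81419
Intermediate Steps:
1/(-32916 - 31106*(-21871)) + 26414/32442 = -1/21871/(-64022) + 26414*(1/32442) = -1/64022*(-1/21871) + 13207/16221 = 1/1400225162 + 13207/16221 = 18492773730755/22713052352802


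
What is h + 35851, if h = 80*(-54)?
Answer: 31531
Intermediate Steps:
h = -4320
h + 35851 = -4320 + 35851 = 31531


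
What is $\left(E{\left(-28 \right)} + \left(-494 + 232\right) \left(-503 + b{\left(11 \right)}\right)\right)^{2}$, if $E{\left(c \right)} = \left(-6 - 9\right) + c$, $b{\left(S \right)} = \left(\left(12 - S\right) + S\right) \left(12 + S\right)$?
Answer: $3532043761$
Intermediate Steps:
$b{\left(S \right)} = 144 + 12 S$ ($b{\left(S \right)} = 12 \left(12 + S\right) = 144 + 12 S$)
$E{\left(c \right)} = -15 + c$
$\left(E{\left(-28 \right)} + \left(-494 + 232\right) \left(-503 + b{\left(11 \right)}\right)\right)^{2} = \left(\left(-15 - 28\right) + \left(-494 + 232\right) \left(-503 + \left(144 + 12 \cdot 11\right)\right)\right)^{2} = \left(-43 - 262 \left(-503 + \left(144 + 132\right)\right)\right)^{2} = \left(-43 - 262 \left(-503 + 276\right)\right)^{2} = \left(-43 - -59474\right)^{2} = \left(-43 + 59474\right)^{2} = 59431^{2} = 3532043761$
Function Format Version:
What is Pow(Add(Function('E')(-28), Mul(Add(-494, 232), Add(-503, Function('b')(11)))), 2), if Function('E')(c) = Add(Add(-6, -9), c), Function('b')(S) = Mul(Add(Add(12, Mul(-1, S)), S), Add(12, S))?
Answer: 3532043761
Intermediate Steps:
Function('b')(S) = Add(144, Mul(12, S)) (Function('b')(S) = Mul(12, Add(12, S)) = Add(144, Mul(12, S)))
Function('E')(c) = Add(-15, c)
Pow(Add(Function('E')(-28), Mul(Add(-494, 232), Add(-503, Function('b')(11)))), 2) = Pow(Add(Add(-15, -28), Mul(Add(-494, 232), Add(-503, Add(144, Mul(12, 11))))), 2) = Pow(Add(-43, Mul(-262, Add(-503, Add(144, 132)))), 2) = Pow(Add(-43, Mul(-262, Add(-503, 276))), 2) = Pow(Add(-43, Mul(-262, -227)), 2) = Pow(Add(-43, 59474), 2) = Pow(59431, 2) = 3532043761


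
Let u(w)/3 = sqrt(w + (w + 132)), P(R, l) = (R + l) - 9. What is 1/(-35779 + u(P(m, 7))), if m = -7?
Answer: -35779/1280135815 - 3*sqrt(114)/1280135815 ≈ -2.7974e-5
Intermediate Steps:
P(R, l) = -9 + R + l
u(w) = 3*sqrt(132 + 2*w) (u(w) = 3*sqrt(w + (w + 132)) = 3*sqrt(w + (132 + w)) = 3*sqrt(132 + 2*w))
1/(-35779 + u(P(m, 7))) = 1/(-35779 + 3*sqrt(132 + 2*(-9 - 7 + 7))) = 1/(-35779 + 3*sqrt(132 + 2*(-9))) = 1/(-35779 + 3*sqrt(132 - 18)) = 1/(-35779 + 3*sqrt(114))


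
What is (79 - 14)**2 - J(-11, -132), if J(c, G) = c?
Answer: 4236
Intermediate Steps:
(79 - 14)**2 - J(-11, -132) = (79 - 14)**2 - 1*(-11) = 65**2 + 11 = 4225 + 11 = 4236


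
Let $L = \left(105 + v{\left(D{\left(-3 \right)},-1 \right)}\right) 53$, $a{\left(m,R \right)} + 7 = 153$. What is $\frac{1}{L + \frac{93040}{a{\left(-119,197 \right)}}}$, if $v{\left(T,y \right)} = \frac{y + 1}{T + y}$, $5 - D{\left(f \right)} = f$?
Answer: $\frac{73}{452765} \approx 0.00016123$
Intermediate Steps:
$a{\left(m,R \right)} = 146$ ($a{\left(m,R \right)} = -7 + 153 = 146$)
$D{\left(f \right)} = 5 - f$
$v{\left(T,y \right)} = \frac{1 + y}{T + y}$
$L = 5565$ ($L = \left(105 + \frac{1 - 1}{\left(5 - -3\right) - 1}\right) 53 = \left(105 + \frac{1}{\left(5 + 3\right) - 1} \cdot 0\right) 53 = \left(105 + \frac{1}{8 - 1} \cdot 0\right) 53 = \left(105 + \frac{1}{7} \cdot 0\right) 53 = \left(105 + 0\right) 53 = 105 \cdot 53 = 5565$)
$\frac{1}{L + \frac{93040}{a{\left(-119,197 \right)}}} = \frac{1}{5565 + \frac{93040}{146}} = \frac{1}{5565 + 93040 \cdot \frac{1}{146}} = \frac{1}{5565 + \frac{46520}{73}} = \frac{1}{\frac{452765}{73}} = \frac{73}{452765}$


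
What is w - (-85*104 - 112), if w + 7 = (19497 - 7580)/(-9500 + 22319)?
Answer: 114677872/12819 ≈ 8945.9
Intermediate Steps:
w = -77816/12819 (w = -7 + (19497 - 7580)/(-9500 + 22319) = -7 + 11917/12819 = -77816/12819 ≈ -6.0704)
w - (-85*104 - 112) = -77816/12819 - (-85*104 - 112) = -77816/12819 - (-8840 - 112) = -77816/12819 - 1*(-8952) = -77816/12819 + 8952 = 114677872/12819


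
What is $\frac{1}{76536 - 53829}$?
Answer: $\frac{1}{22707} \approx 4.4039 \cdot 10^{-5}$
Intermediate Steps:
$\frac{1}{76536 - 53829} = \frac{1}{22707}$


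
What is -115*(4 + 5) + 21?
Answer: -1014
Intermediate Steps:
-115*(4 + 5) + 21 = -115*9 + 21 = -23*45 + 21 = -1035 + 21 = -1014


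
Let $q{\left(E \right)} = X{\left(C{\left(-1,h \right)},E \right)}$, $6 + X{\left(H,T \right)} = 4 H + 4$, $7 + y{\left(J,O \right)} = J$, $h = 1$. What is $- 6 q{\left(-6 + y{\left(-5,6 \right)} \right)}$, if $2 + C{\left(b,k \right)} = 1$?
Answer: $36$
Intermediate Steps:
$y{\left(J,O \right)} = -7 + J$
$C{\left(b,k \right)} = -1$ ($C{\left(b,k \right)} = -2 + 1 = -1$)
$X{\left(H,T \right)} = -2 + 4 H$ ($X{\left(H,T \right)} = -6 + \left(4 H + 4\right) = -6 + \left(4 + 4 H\right) = -2 + 4 H$)
$q{\left(E \right)} = -6$ ($q{\left(E \right)} = -2 + 4 \left(-1\right) = -2 - 4 = -6$)
$- 6 q{\left(-6 + y{\left(-5,6 \right)} \right)} = \left(-6\right) \left(-6\right) = 36$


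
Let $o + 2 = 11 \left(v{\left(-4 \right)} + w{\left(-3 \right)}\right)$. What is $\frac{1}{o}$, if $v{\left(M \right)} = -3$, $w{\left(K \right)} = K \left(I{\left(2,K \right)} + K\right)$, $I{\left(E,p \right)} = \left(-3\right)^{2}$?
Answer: $- \frac{1}{233} \approx -0.0042918$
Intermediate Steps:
$I{\left(E,p \right)} = 9$
$w{\left(K \right)} = K \left(9 + K\right)$
$o = -233$ ($o = -2 + 11 \left(-3 - 3 \left(9 - 3\right)\right) = -2 + 11 \left(-3 - 18\right) = -2 + 11 \left(-21\right) = -2 - 231 = -233$)
$\frac{1}{o} = \frac{1}{-233} = - \frac{1}{233}$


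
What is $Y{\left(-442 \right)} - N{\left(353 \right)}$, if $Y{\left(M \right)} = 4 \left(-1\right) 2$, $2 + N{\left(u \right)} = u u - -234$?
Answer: $-124849$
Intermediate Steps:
$N{\left(u \right)} = 232 + u^{2}$ ($N{\left(u \right)} = -2 + \left(u u - -234\right) = -2 + \left(u^{2} + 234\right) = -2 + \left(234 + u^{2}\right) = 232 + u^{2}$)
$Y{\left(M \right)} = -8$ ($Y{\left(M \right)} = \left(-4\right) 2 = -8$)
$Y{\left(-442 \right)} - N{\left(353 \right)} = -8 - \left(232 + 353^{2}\right) = -8 - \left(232 + 124609\right) = -8 - 124841 = -124849$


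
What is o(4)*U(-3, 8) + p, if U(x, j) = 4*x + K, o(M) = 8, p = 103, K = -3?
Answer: -17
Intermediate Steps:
U(x, j) = -3 + 4*x (U(x, j) = 4*x - 3 = -3 + 4*x)
o(4)*U(-3, 8) + p = 8*(-3 + 4*(-3)) + 103 = 8*(-3 - 12) + 103 = 8*(-15) + 103 = -120 + 103 = -17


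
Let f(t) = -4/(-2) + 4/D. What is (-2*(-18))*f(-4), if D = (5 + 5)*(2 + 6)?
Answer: 369/5 ≈ 73.800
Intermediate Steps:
D = 80 (D = 10*8 = 80)
f(t) = 41/20 (f(t) = -4/(-2) + 4/80 = -4*(-½) + 4*(1/80) = 2 + 1/20 = 41/20)
(-2*(-18))*f(-4) = -2*(-18)*(41/20) = 36*(41/20) = 369/5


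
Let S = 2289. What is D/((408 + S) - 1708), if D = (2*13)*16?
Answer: 416/989 ≈ 0.42063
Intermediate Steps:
D = 416 (D = 26*16 = 416)
D/((408 + S) - 1708) = 416/((408 + 2289) - 1708) = 416/(2697 - 1708) = 416/989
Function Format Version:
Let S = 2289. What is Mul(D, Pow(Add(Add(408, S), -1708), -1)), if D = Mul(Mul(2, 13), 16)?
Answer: Rational(416, 989) ≈ 0.42063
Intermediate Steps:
D = 416 (D = Mul(26, 16) = 416)
Mul(D, Pow(Add(Add(408, S), -1708), -1)) = Mul(416, Pow(Add(Add(408, 2289), -1708), -1)) = Mul(416, Pow(Add(2697, -1708), -1)) = Mul(416, Pow(989, -1)) = Mul(416, Rational(1, 989)) = Rational(416, 989)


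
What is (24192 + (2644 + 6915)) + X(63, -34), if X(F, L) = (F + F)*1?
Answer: 33877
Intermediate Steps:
X(F, L) = 2*F (X(F, L) = (2*F)*1 = 2*F)
(24192 + (2644 + 6915)) + X(63, -34) = (24192 + (2644 + 6915)) + 2*63 = (24192 + 9559) + 126 = 33751 + 126 = 33877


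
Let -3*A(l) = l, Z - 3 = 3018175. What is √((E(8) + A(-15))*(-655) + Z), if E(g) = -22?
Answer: √3029313 ≈ 1740.5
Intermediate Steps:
Z = 3018178 (Z = 3 + 3018175 = 3018178)
A(l) = -l/3
√((E(8) + A(-15))*(-655) + Z) = √((-22 - ⅓*(-15))*(-655) + 3018178) = √((-22 + 5)*(-655) + 3018178) = √(-17*(-655) + 3018178) = √(11135 + 3018178) = √3029313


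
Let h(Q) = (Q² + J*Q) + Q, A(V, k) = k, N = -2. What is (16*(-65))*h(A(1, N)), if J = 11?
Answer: 20800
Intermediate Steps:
h(Q) = Q² + 12*Q (h(Q) = (Q² + 11*Q) + Q = Q² + 12*Q)
(16*(-65))*h(A(1, N)) = (16*(-65))*(-2*(12 - 2)) = -(-2080)*10 = -1040*(-20) = 20800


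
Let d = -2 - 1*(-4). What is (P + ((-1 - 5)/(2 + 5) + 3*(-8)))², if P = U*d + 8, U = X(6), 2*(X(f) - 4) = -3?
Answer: 6889/49 ≈ 140.59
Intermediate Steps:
X(f) = 5/2 (X(f) = 4 + (½)*(-3) = 4 - 3/2 = 5/2)
d = 2 (d = -2 + 4 = 2)
U = 5/2 ≈ 2.5000
P = 13 (P = (5/2)*2 + 8 = 5 + 8 = 13)
(P + ((-1 - 5)/(2 + 5) + 3*(-8)))² = (13 + ((-1 - 5)/(2 + 5) + 3*(-8)))² = (13 + (-6/7 - 24))² = (13 - 174/7)² = (-83/7)² = 6889/49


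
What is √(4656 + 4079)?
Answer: √8735 ≈ 93.461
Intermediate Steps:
√(4656 + 4079) = √8735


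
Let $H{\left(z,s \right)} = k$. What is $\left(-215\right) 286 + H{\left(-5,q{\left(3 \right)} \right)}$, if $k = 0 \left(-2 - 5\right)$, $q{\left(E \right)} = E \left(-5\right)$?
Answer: $-61490$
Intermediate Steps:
$q{\left(E \right)} = - 5 E$
$k = 0$ ($k = 0 \left(-7\right) = 0$)
$H{\left(z,s \right)} = 0$
$\left(-215\right) 286 + H{\left(-5,q{\left(3 \right)} \right)} = \left(-215\right) 286 + 0 = -61490 + 0 = -61490$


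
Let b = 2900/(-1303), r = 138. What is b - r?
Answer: -182714/1303 ≈ -140.23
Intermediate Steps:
b = -2900/1303 (b = 2900*(-1/1303) = -2900/1303 ≈ -2.2256)
b - r = -2900/1303 - 1*138 = -2900/1303 - 138 = -182714/1303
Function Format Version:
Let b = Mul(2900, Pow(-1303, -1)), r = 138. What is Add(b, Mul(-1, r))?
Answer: Rational(-182714, 1303) ≈ -140.23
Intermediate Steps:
b = Rational(-2900, 1303) (b = Mul(2900, Rational(-1, 1303)) = Rational(-2900, 1303) ≈ -2.2256)
Add(b, Mul(-1, r)) = Add(Rational(-2900, 1303), Mul(-1, 138)) = Add(Rational(-2900, 1303), -138) = Rational(-182714, 1303)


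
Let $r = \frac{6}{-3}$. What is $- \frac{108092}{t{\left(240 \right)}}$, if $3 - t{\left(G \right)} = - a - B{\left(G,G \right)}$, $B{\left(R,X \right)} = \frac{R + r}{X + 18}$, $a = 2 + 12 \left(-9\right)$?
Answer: $\frac{3485967}{3292} \approx 1058.9$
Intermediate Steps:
$a = -106$ ($a = 2 - 108 = -106$)
$r = -2$ ($r = 6 \left(- \frac{1}{3}\right) = -2$)
$B{\left(R,X \right)} = \frac{-2 + R}{18 + X}$ ($B{\left(R,X \right)} = \frac{R - 2}{X + 18} = \frac{-2 + R}{18 + X}$)
$t{\left(G \right)} = -103 + \frac{-2 + G}{18 + G}$ ($t{\left(G \right)} = 3 - \left(\left(-1\right) \left(-106\right) - \frac{-2 + G}{18 + G}\right) = 3 - \left(106 - \frac{-2 + G}{18 + G}\right) = 3 + \left(-106 + \frac{-2 + G}{18 + G}\right) = -103 + \frac{-2 + G}{18 + G}$)
$- \frac{108092}{t{\left(240 \right)}} = - \frac{108092}{2 \frac{1}{18 + 240} \left(-928 - 12240\right)} = - \frac{108092}{2 \cdot \frac{1}{258} \left(-928 - 12240\right)} = - \frac{108092}{2 \cdot \frac{1}{258} \left(-13168\right)} = - \frac{108092}{- \frac{13168}{129}} = \left(-108092\right) \left(- \frac{129}{13168}\right) = \frac{3485967}{3292}$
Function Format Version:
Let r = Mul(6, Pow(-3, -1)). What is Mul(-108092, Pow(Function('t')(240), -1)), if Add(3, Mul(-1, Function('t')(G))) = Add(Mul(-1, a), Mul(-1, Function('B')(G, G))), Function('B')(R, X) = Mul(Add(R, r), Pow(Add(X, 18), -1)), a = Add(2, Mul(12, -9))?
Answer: Rational(3485967, 3292) ≈ 1058.9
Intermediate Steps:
a = -106 (a = Add(2, -108) = -106)
r = -2 (r = Mul(6, Rational(-1, 3)) = -2)
Function('B')(R, X) = Mul(Pow(Add(18, X), -1), Add(-2, R)) (Function('B')(R, X) = Mul(Add(R, -2), Pow(Add(X, 18), -1)) = Mul(Add(-2, R), Pow(Add(18, X), -1)) = Mul(Pow(Add(18, X), -1), Add(-2, R)))
Function('t')(G) = Add(-103, Mul(Pow(Add(18, G), -1), Add(-2, G))) (Function('t')(G) = Add(3, Mul(-1, Add(Mul(-1, -106), Mul(-1, Mul(Pow(Add(18, G), -1), Add(-2, G)))))) = Add(3, Mul(-1, Add(106, Mul(-1, Pow(Add(18, G), -1), Add(-2, G))))) = Add(3, Add(-106, Mul(Pow(Add(18, G), -1), Add(-2, G)))) = Add(-103, Mul(Pow(Add(18, G), -1), Add(-2, G))))
Mul(-108092, Pow(Function('t')(240), -1)) = Mul(-108092, Pow(Mul(2, Pow(Add(18, 240), -1), Add(-928, Mul(-51, 240))), -1)) = Mul(-108092, Pow(Mul(2, Pow(258, -1), Add(-928, -12240)), -1)) = Mul(-108092, Pow(Mul(2, Rational(1, 258), -13168), -1)) = Mul(-108092, Pow(Rational(-13168, 129), -1)) = Mul(-108092, Rational(-129, 13168)) = Rational(3485967, 3292)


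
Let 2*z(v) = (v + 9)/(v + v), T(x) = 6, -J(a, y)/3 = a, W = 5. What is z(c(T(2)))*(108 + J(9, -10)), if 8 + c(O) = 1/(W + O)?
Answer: -81/29 ≈ -2.7931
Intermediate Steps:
J(a, y) = -3*a
c(O) = -8 + 1/(5 + O)
z(v) = (9 + v)/(4*v) (z(v) = ((v + 9)/(v + v))/2 = ((9 + v)/((2*v)))/2 = ((9 + v)*(1/(2*v)))/2 = ((9 + v)/(2*v))/2 = (9 + v)/(4*v))
z(c(T(2)))*(108 + J(9, -10)) = ((9 + (-39 - 8*6)/(5 + 6))/(4*(((-39 - 8*6)/(5 + 6)))))*(108 - 3*9) = ((9 + (-39 - 48)/11)/(4*(((-39 - 48)/11))))*(108 - 27) = ((9 + (1/11)*(-87))/(4*(((1/11)*(-87)))))*81 = ((9 - 87/11)/(4*(-87/11)))*81 = ((¼)*(-11/87)*(12/11))*81 = -1/29*81 = -81/29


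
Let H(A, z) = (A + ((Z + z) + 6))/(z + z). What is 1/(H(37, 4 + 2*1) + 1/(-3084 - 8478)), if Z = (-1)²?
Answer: 1927/8029 ≈ 0.24001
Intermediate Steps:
Z = 1
H(A, z) = (7 + A + z)/(2*z) (H(A, z) = (A + ((1 + z) + 6))/(z + z) = (A + (7 + z))/((2*z)) = (7 + A + z)*(1/(2*z)) = (7 + A + z)/(2*z))
1/(H(37, 4 + 2*1) + 1/(-3084 - 8478)) = 1/((7 + 37 + (4 + 2*1))/(2*(4 + 2*1)) + 1/(-3084 - 8478)) = 1/((7 + 37 + (4 + 2))/(2*(4 + 2)) + 1/(-11562)) = 1/((½)*(7 + 37 + 6)/6 - 1/11562) = 1/((½)*(⅙)*50 - 1/11562) = 1/(25/6 - 1/11562) = 1/(8029/1927) = 1927/8029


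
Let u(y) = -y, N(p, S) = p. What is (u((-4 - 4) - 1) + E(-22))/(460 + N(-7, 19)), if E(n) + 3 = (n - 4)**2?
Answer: 682/453 ≈ 1.5055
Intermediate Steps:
E(n) = -3 + (-4 + n)**2 (E(n) = -3 + (n - 4)**2 = -3 + (-4 + n)**2)
(u((-4 - 4) - 1) + E(-22))/(460 + N(-7, 19)) = (-((-4 - 4) - 1) + (-3 + (-4 - 22)**2))/(460 - 7) = (-(-8 - 1) + (-3 + (-26)**2))/453 = (-1*(-9) + (-3 + 676))*(1/453) = (9 + 673)*(1/453) = 682*(1/453) = 682/453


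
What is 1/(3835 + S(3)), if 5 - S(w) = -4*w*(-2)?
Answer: 1/3816 ≈ 0.00026205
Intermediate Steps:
S(w) = 5 - 8*w (S(w) = 5 - (-4*w)*(-2) = 5 - 8*w)
1/(3835 + S(3)) = 1/(3835 + (5 - 8*3)) = 1/(3835 + (5 - 24)) = 1/(3835 - 19) = 1/3816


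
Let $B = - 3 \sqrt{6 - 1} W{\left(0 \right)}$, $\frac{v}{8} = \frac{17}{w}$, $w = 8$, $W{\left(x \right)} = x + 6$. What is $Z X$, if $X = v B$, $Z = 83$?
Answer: $- 25398 \sqrt{5} \approx -56792.0$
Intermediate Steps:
$W{\left(x \right)} = 6 + x$
$v = 17$ ($v = 8 \cdot \frac{17}{8} = 17$)
$B = - 18 \sqrt{5}$ ($B = - 3 \sqrt{6 - 1} \left(6 + 0\right) = - 3 \sqrt{5} \cdot 6 = - 18 \sqrt{5} \approx -40.249$)
$X = - 306 \sqrt{5}$ ($X = 17 \left(- 18 \sqrt{5}\right) = - 306 \sqrt{5} \approx -684.24$)
$Z X = 83 \left(- 306 \sqrt{5}\right) = - 25398 \sqrt{5}$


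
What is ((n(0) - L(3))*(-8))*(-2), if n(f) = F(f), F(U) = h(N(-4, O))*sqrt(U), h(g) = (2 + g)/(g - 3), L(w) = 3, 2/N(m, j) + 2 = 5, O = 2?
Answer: -48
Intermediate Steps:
N(m, j) = 2/3 (N(m, j) = 2/(-2 + 5) = 2/3)
h(g) = (2 + g)/(-3 + g)
F(U) = -8*sqrt(U)/7 (F(U) = ((2 + 2/3)/(-3 + 2/3))*sqrt(U) = ((8/3)/(-7/3))*sqrt(U) = (-3/7*8/3)*sqrt(U) = -8*sqrt(U)/7)
n(f) = -8*sqrt(f)/7
((n(0) - L(3))*(-8))*(-2) = ((-8*sqrt(0)/7 - 1*3)*(-8))*(-2) = ((-8/7*0 - 3)*(-8))*(-2) = ((0 - 3)*(-8))*(-2) = -3*(-8)*(-2) = 24*(-2) = -48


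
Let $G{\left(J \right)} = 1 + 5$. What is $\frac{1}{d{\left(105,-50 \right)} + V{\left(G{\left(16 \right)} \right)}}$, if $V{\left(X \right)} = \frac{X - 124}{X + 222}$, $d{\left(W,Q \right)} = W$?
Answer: $\frac{114}{11911} \approx 0.009571$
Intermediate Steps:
$G{\left(J \right)} = 6$
$V{\left(X \right)} = \frac{-124 + X}{222 + X}$
$\frac{1}{d{\left(105,-50 \right)} + V{\left(G{\left(16 \right)} \right)}} = \frac{1}{105 + \frac{-124 + 6}{222 + 6}} = \frac{1}{105 + \frac{1}{228} \left(-118\right)} = \frac{1}{105 - \frac{59}{114}} = \frac{1}{\frac{11911}{114}} = \frac{114}{11911}$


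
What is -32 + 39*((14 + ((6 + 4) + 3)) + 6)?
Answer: 1255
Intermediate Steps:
-32 + 39*((14 + ((6 + 4) + 3)) + 6) = -32 + 39*((14 + (10 + 3)) + 6) = -32 + 39*((14 + 13) + 6) = -32 + 39*(27 + 6) = -32 + 39*33 = -32 + 1287 = 1255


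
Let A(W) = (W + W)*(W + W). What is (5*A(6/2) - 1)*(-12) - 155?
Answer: -2303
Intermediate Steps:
A(W) = 4*W² (A(W) = (2*W)*(2*W) = 4*W²)
(5*A(6/2) - 1)*(-12) - 155 = (5*(4*(6/2)²) - 1)*(-12) - 155 = (5*(4*(6*(½))²) - 1)*(-12) - 155 = (5*(4*3²) - 1)*(-12) - 155 = (5*(4*9) - 1)*(-12) - 155 = (5*36 - 1)*(-12) - 155 = (180 - 1)*(-12) - 155 = 179*(-12) - 155 = -2148 - 155 = -2303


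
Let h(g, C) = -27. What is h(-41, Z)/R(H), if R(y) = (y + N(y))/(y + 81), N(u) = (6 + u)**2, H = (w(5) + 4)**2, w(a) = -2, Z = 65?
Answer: -2295/104 ≈ -22.067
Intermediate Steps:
H = 4 (H = (-2 + 4)**2 = 2**2 = 4)
R(y) = (y + (6 + y)**2)/(81 + y) (R(y) = (y + (6 + y)**2)/(y + 81) = (y + (6 + y)**2)/(81 + y))
h(-41, Z)/R(H) = -27*(81 + 4)/(4 + (6 + 4)**2) = -27*85/(4 + 10**2) = -27*85/(4 + 100) = -27/((1/85)*104) = -27/104/85 = -27*85/104 = -2295/104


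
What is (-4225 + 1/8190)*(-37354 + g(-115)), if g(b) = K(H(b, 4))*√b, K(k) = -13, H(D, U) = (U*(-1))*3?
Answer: 646275543073/4095 + 34602749*I*√115/630 ≈ 1.5782e+8 + 5.8901e+5*I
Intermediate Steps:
H(D, U) = -3*U (H(D, U) = -U*3 = -3*U)
g(b) = -13*√b
(-4225 + 1/8190)*(-37354 + g(-115)) = (-4225 + 1/8190)*(-37354 - 13*I*√115) = -34602749*(-37354 - 13*I*√115)/8190 = 646275543073/4095 + 34602749*I*√115/630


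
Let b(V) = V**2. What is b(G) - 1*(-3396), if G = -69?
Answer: 8157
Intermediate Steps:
b(G) - 1*(-3396) = (-69)**2 - 1*(-3396) = 4761 + 3396 = 8157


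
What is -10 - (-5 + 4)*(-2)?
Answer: -12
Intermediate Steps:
-10 - (-5 + 4)*(-2) = -10 - 1*(-1)*(-2) = -10 + 1*(-2) = -10 - 2 = -12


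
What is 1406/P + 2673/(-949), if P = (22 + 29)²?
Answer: -5618179/2468349 ≈ -2.2761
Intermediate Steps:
P = 2601 (P = 51² = 2601)
1406/P + 2673/(-949) = 1406/2601 + 2673/(-949) = 1406*(1/2601) + 2673*(-1/949) = 1406/2601 - 2673/949 = -5618179/2468349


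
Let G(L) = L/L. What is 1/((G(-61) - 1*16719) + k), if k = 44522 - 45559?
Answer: -1/17755 ≈ -5.6322e-5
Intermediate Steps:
G(L) = 1
k = -1037
1/((G(-61) - 1*16719) + k) = 1/((1 - 1*16719) - 1037) = 1/((1 - 16719) - 1037) = 1/(-16718 - 1037) = 1/(-17755) = -1/17755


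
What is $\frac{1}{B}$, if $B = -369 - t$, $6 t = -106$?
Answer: $- \frac{3}{1054} \approx -0.0028463$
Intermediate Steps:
$t = - \frac{53}{3}$ ($t = \frac{1}{6} \left(-106\right) = - \frac{53}{3} \approx -17.667$)
$B = - \frac{1054}{3}$ ($B = -369 - - \frac{53}{3} = -369 + \frac{53}{3} = - \frac{1054}{3} \approx -351.33$)
$\frac{1}{B} = \frac{1}{- \frac{1054}{3}} = - \frac{3}{1054}$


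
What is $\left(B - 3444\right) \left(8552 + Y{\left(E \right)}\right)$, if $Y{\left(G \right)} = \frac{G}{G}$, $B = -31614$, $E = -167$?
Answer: $-299851074$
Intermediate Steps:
$Y{\left(G \right)} = 1$
$\left(B - 3444\right) \left(8552 + Y{\left(E \right)}\right) = \left(-31614 - 3444\right) \left(8552 + 1\right) = \left(-35058\right) 8553 = -299851074$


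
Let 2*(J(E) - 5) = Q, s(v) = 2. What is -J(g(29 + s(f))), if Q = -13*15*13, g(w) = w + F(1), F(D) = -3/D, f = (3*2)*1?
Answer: 2525/2 ≈ 1262.5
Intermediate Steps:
f = 6 (f = 6*1 = 6)
g(w) = -3 + w (g(w) = w - 3/1 = w - 3*1 = w - 3 = -3 + w)
Q = -2535 (Q = -195*13 = -2535)
J(E) = -2525/2 (J(E) = 5 + (½)*(-2535) = 5 - 2535/2 = -2525/2)
-J(g(29 + s(f))) = -1*(-2525/2) = 2525/2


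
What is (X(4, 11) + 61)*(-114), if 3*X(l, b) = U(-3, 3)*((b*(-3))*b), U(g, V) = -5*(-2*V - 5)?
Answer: 751716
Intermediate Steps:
U(g, V) = 25 + 10*V (U(g, V) = -5*(-5 - 2*V) = 25 + 10*V)
X(l, b) = -55*b**2 (X(l, b) = ((25 + 10*3)*((b*(-3))*b))/3 = ((25 + 30)*((-3*b)*b))/3 = (55*(-3*b**2))/3 = (-165*b**2)/3 = -55*b**2)
(X(4, 11) + 61)*(-114) = (-55*11**2 + 61)*(-114) = (-55*121 + 61)*(-114) = (-6655 + 61)*(-114) = -6594*(-114) = 751716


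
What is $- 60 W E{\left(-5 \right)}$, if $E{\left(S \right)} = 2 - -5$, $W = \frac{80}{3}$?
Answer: $-11200$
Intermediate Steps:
$W = \frac{80}{3}$ ($W = 80 \cdot \frac{1}{3} = \frac{80}{3} \approx 26.667$)
$E{\left(S \right)} = 7$ ($E{\left(S \right)} = 2 + 5 = 7$)
$- 60 W E{\left(-5 \right)} = \left(-60\right) \frac{80}{3} \cdot 7 = \left(-1600\right) 7 = -11200$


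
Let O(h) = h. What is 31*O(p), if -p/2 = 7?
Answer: -434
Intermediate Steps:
p = -14 (p = -2*7 = -14)
31*O(p) = 31*(-14) = -434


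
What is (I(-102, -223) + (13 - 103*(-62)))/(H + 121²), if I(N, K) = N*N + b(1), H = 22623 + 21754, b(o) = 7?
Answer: 8405/29509 ≈ 0.28483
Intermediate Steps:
H = 44377
I(N, K) = 7 + N² (I(N, K) = N*N + 7 = N² + 7 = 7 + N²)
(I(-102, -223) + (13 - 103*(-62)))/(H + 121²) = ((7 + (-102)²) + (13 - 103*(-62)))/(44377 + 121²) = ((7 + 10404) + (13 + 6386))/(44377 + 14641) = (10411 + 6399)/59018 = 16810*(1/59018) = 8405/29509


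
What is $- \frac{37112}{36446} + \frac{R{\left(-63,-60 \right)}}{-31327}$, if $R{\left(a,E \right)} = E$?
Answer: $- \frac{580210432}{570871921} \approx -1.0164$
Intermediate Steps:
$- \frac{37112}{36446} + \frac{R{\left(-63,-60 \right)}}{-31327} = - \frac{37112}{36446} - \frac{60}{-31327} = \left(-37112\right) \frac{1}{36446} - - \frac{60}{31327} = - \frac{18556}{18223} + \frac{60}{31327} = - \frac{580210432}{570871921}$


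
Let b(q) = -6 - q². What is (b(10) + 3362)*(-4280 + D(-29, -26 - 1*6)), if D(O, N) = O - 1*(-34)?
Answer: -13919400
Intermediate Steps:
D(O, N) = 34 + O (D(O, N) = O + 34 = 34 + O)
(b(10) + 3362)*(-4280 + D(-29, -26 - 1*6)) = ((-6 - 1*10²) + 3362)*(-4280 + (34 - 29)) = ((-6 - 1*100) + 3362)*(-4280 + 5) = ((-6 - 100) + 3362)*(-4275) = (-106 + 3362)*(-4275) = 3256*(-4275) = -13919400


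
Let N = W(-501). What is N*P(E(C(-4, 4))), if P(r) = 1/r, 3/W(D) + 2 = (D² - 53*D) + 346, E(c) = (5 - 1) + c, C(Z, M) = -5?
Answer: -3/277898 ≈ -1.0795e-5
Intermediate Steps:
E(c) = 4 + c
W(D) = 3/(344 + D² - 53*D) (W(D) = 3/(-2 + ((D² - 53*D) + 346)) = 3/(-2 + (346 + D² - 53*D)) = 3/(344 + D² - 53*D))
N = 3/277898 (N = 3/(344 + (-501)² - 53*(-501)) = 3/(344 + 251001 + 26553) = 3/277898 ≈ 1.0795e-5)
N*P(E(C(-4, 4))) = 3/(277898*(4 - 5)) = (3/277898)/(-1) = (3/277898)*(-1) = -3/277898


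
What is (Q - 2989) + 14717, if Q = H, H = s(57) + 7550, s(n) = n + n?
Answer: 19392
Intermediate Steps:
s(n) = 2*n
H = 7664 (H = 2*57 + 7550 = 114 + 7550 = 7664)
Q = 7664
(Q - 2989) + 14717 = (7664 - 2989) + 14717 = 4675 + 14717 = 19392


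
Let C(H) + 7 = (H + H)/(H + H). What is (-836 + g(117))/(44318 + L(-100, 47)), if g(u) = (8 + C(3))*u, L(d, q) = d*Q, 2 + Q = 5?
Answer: -301/22009 ≈ -0.013676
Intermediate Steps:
Q = 3 (Q = -2 + 5 = 3)
C(H) = -6 (C(H) = -7 + (H + H)/(H + H) = -7 + (2*H)/((2*H)) = -7 + (2*H)*(1/(2*H)) = -7 + 1 = -6)
L(d, q) = 3*d (L(d, q) = d*3 = 3*d)
g(u) = 2*u (g(u) = (8 - 6)*u = 2*u)
(-836 + g(117))/(44318 + L(-100, 47)) = (-836 + 2*117)/(44318 + 3*(-100)) = (-836 + 234)/(44318 - 300) = -602/44018 = -602*1/44018 = -301/22009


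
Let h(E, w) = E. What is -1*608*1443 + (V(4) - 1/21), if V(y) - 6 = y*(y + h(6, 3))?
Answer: -18423259/21 ≈ -8.7730e+5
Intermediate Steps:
V(y) = 6 + y*(6 + y) (V(y) = 6 + y*(y + 6) = 6 + y*(6 + y))
-1*608*1443 + (V(4) - 1/21) = -1*608*1443 + ((6 + 4**2 + 6*4) - 1/21) = -608*1443 + ((6 + 16 + 24) - 1*1/21) = -877344 + (46 - 1/21) = -877344 + 965/21 = -18423259/21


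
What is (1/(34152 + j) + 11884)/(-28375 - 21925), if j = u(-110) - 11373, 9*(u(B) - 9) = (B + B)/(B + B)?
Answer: -2437325221/10316177900 ≈ -0.23626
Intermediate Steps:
u(B) = 82/9 (u(B) = 9 + ((B + B)/(B + B))/9 = 9 + ((2*B)/((2*B)))/9 = 9 + ((2*B)*(1/(2*B)))/9 = 9 + (1/9)*1 = 9 + 1/9 = 82/9)
j = -102275/9 (j = 82/9 - 11373 = -102275/9 ≈ -11364.)
(1/(34152 + j) + 11884)/(-28375 - 21925) = (1/(34152 - 102275/9) + 11884)/(-28375 - 21925) = (1/(205093/9) + 11884)/(-50300) = (9/205093 + 11884)*(-1/50300) = (2437325221/205093)*(-1/50300) = -2437325221/10316177900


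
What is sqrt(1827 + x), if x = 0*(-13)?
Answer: 3*sqrt(203) ≈ 42.743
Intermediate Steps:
x = 0
sqrt(1827 + x) = sqrt(1827 + 0) = sqrt(1827) = 3*sqrt(203)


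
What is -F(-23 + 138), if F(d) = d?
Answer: -115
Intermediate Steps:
-F(-23 + 138) = -(-23 + 138) = -1*115 = -115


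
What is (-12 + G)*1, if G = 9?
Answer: -3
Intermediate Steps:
(-12 + G)*1 = (-12 + 9)*1 = -3*1 = -3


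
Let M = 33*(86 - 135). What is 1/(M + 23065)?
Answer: 1/21448 ≈ 4.6624e-5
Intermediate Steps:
M = -1617 (M = 33*(-49) = -1617)
1/(M + 23065) = 1/(-1617 + 23065) = 1/21448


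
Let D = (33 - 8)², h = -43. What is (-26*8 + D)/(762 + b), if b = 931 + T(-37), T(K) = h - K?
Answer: 417/1687 ≈ 0.24718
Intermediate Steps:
T(K) = -43 - K
D = 625 (D = 25² = 625)
b = 925 (b = 931 + (-43 - 1*(-37)) = 931 + (-43 + 37) = 931 - 6 = 925)
(-26*8 + D)/(762 + b) = (-26*8 + 625)/(762 + 925) = (-208 + 625)/1687 = 417*(1/1687) = 417/1687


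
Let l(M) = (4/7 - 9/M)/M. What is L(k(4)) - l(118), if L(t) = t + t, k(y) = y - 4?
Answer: -409/97468 ≈ -0.0041962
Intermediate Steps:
k(y) = -4 + y
L(t) = 2*t
l(M) = (4/7 - 9/M)/M (l(M) = (4*(⅐) - 9/M)/M = (4/7 - 9/M)/M)
L(k(4)) - l(118) = 2*(-4 + 4) - (-63 + 4*118)/(7*118²) = 2*0 - (-63 + 472)/(7*13924) = 0 - 409/(7*13924) = 0 - 1*409/97468 = 0 - 409/97468 = -409/97468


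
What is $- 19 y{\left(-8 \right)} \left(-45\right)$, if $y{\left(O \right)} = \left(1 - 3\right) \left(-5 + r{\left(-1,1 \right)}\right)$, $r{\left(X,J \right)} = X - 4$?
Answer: $17100$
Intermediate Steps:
$r{\left(X,J \right)} = -4 + X$
$y{\left(O \right)} = 20$ ($y{\left(O \right)} = \left(1 - 3\right) \left(-5 - 5\right) = - 2 \left(-5 - 5\right) = \left(-2\right) \left(-10\right) = 20$)
$- 19 y{\left(-8 \right)} \left(-45\right) = \left(-19\right) 20 \left(-45\right) = \left(-380\right) \left(-45\right) = 17100$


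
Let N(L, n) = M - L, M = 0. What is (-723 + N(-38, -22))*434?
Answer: -297290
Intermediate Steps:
N(L, n) = -L (N(L, n) = 0 - L = -L)
(-723 + N(-38, -22))*434 = (-723 - 1*(-38))*434 = (-723 + 38)*434 = -685*434 = -297290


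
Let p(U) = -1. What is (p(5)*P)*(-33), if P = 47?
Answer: 1551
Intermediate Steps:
(p(5)*P)*(-33) = -1*47*(-33) = -47*(-33) = 1551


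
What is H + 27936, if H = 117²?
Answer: 41625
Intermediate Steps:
H = 13689
H + 27936 = 13689 + 27936 = 41625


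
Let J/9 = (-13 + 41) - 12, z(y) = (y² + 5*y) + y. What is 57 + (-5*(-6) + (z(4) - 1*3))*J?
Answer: 9705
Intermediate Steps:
z(y) = y² + 6*y
J = 144 (J = 9*((-13 + 41) - 12) = 9*(28 - 12) = 9*16 = 144)
57 + (-5*(-6) + (z(4) - 1*3))*J = 57 + (-5*(-6) + (4*(6 + 4) - 1*3))*144 = 57 + (30 + (4*10 - 3))*144 = 57 + (30 + (40 - 3))*144 = 57 + (30 + 37)*144 = 57 + 67*144 = 57 + 9648 = 9705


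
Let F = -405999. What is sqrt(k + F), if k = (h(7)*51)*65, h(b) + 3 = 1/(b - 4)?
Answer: I*sqrt(414839) ≈ 644.08*I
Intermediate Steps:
h(b) = -3 + 1/(-4 + b) (h(b) = -3 + 1/(b - 4) = -3 + 1/(-4 + b))
k = -8840 (k = (((13 - 3*7)/(-4 + 7))*51)*65 = (((13 - 21)/3)*51)*65 = (((1/3)*(-8))*51)*65 = -8/3*51*65 = -136*65 = -8840)
sqrt(k + F) = sqrt(-8840 - 405999) = sqrt(-414839) = I*sqrt(414839)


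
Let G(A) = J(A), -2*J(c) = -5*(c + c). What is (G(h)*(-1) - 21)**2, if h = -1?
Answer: 256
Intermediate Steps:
J(c) = 5*c (J(c) = -(-5)*(c + c)/2 = -(-5)*2*c/2 = -(-5)*c = 5*c)
G(A) = 5*A
(G(h)*(-1) - 21)**2 = ((5*(-1))*(-1) - 21)**2 = (-5*(-1) - 21)**2 = (5 - 21)**2 = (-16)**2 = 256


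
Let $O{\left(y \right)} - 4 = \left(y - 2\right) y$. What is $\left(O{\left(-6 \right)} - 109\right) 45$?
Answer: $-2565$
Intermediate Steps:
$O{\left(y \right)} = 4 + y \left(-2 + y\right)$ ($O{\left(y \right)} = 4 + \left(y - 2\right) y = 4 + \left(-2 + y\right) y = 4 + y \left(-2 + y\right)$)
$\left(O{\left(-6 \right)} - 109\right) 45 = \left(\left(4 + \left(-6\right)^{2} - -12\right) - 109\right) 45 = \left(\left(4 + 36 + 12\right) - 109\right) 45 = \left(52 - 109\right) 45 = \left(-57\right) 45 = -2565$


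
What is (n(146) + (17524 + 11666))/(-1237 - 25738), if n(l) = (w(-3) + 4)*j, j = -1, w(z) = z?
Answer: -29189/26975 ≈ -1.0821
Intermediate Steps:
n(l) = -1 (n(l) = (-3 + 4)*(-1) = 1*(-1) = -1)
(n(146) + (17524 + 11666))/(-1237 - 25738) = (-1 + (17524 + 11666))/(-1237 - 25738) = (-1 + 29190)/(-26975) = 29189*(-1/26975) = -29189/26975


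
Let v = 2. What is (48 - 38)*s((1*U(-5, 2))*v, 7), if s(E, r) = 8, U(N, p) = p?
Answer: 80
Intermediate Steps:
(48 - 38)*s((1*U(-5, 2))*v, 7) = (48 - 38)*8 = 10*8 = 80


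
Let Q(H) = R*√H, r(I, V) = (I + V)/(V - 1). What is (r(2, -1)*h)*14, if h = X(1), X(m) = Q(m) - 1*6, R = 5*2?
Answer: -28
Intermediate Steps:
r(I, V) = (I + V)/(-1 + V)
R = 10
Q(H) = 10*√H
X(m) = -6 + 10*√m (X(m) = 10*√m - 1*6 = 10*√m - 6 = -6 + 10*√m)
h = 4 (h = -6 + 10*√1 = -6 + 10*1 = -6 + 10 = 4)
(r(2, -1)*h)*14 = (((2 - 1)/(-1 - 1))*4)*14 = ((1/(-2))*4)*14 = (-½*1*4)*14 = -½*4*14 = -2*14 = -28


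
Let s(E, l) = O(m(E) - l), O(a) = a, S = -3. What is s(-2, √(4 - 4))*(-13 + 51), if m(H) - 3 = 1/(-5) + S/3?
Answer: 342/5 ≈ 68.400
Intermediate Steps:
m(H) = 9/5 (m(H) = 3 + (1/(-5) - 3/3) = 3 + (1*(-⅕) - 3*⅓) = 3 + (-⅕ - 1) = 3 - 6/5 = 9/5)
s(E, l) = 9/5 - l
s(-2, √(4 - 4))*(-13 + 51) = (9/5 - √(4 - 4))*(-13 + 51) = (9/5 - √0)*38 = (9/5 - 1*0)*38 = (9/5 + 0)*38 = (9/5)*38 = 342/5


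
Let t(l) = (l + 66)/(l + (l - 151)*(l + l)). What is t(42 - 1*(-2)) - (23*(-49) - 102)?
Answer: 523549/426 ≈ 1229.0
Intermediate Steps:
t(l) = (66 + l)/(l + 2*l*(-151 + l)) (t(l) = (66 + l)/(l + (-151 + l)*(2*l)) = (66 + l)/(l + 2*l*(-151 + l)))
t(42 - 1*(-2)) - (23*(-49) - 102) = (66 + (42 - 1*(-2)))/((42 - 1*(-2))*(-301 + 2*(42 - 1*(-2)))) - (23*(-49) - 102) = (66 + (42 + 2))/((42 + 2)*(-301 + 2*(42 + 2))) - (-1127 - 102) = (66 + 44)/(44*(-301 + 2*44)) - 1*(-1229) = (1/44)*110/(-301 + 88) + 1229 = (1/44)*110/(-213) + 1229 = (1/44)*(-1/213)*110 + 1229 = -5/426 + 1229 = 523549/426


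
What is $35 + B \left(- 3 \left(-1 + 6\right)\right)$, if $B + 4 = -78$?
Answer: $1265$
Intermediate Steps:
$B = -82$ ($B = -4 - 78 = -82$)
$35 + B \left(- 3 \left(-1 + 6\right)\right) = 35 - 82 \left(- 3 \left(-1 + 6\right)\right) = 35 - 82 \left(\left(-3\right) 5\right) = 35 - -1230 = 35 + 1230 = 1265$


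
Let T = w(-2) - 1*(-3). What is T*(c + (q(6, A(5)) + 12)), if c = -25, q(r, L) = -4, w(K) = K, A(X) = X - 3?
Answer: -17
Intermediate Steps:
A(X) = -3 + X
T = 1 (T = -2 - 1*(-3) = -2 + 3 = 1)
T*(c + (q(6, A(5)) + 12)) = 1*(-25 + (-4 + 12)) = 1*(-25 + 8) = 1*(-17) = -17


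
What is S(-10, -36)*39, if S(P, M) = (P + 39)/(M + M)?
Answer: -377/24 ≈ -15.708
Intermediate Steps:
S(P, M) = (39 + P)/(2*M) (S(P, M) = (39 + P)/((2*M)) = (39 + P)*(1/(2*M)) = (39 + P)/(2*M))
S(-10, -36)*39 = ((1/2)*(39 - 10)/(-36))*39 = ((1/2)*(-1/36)*29)*39 = -29/72*39 = -377/24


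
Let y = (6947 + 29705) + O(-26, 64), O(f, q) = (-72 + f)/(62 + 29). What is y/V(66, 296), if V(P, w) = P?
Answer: 238231/429 ≈ 555.32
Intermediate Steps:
O(f, q) = -72/91 + f/91 (O(f, q) = (-72 + f)/91 = (-72 + f)*(1/91) = -72/91 + f/91)
y = 476462/13 (y = (6947 + 29705) + (-72/91 + (1/91)*(-26)) = 36652 + (-72/91 - 2/7) = 36652 - 14/13 = 476462/13 ≈ 36651.)
y/V(66, 296) = (476462/13)/66 = (476462/13)*(1/66) = 238231/429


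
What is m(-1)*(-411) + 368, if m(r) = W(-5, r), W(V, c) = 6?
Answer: -2098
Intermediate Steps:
m(r) = 6
m(-1)*(-411) + 368 = 6*(-411) + 368 = -2466 + 368 = -2098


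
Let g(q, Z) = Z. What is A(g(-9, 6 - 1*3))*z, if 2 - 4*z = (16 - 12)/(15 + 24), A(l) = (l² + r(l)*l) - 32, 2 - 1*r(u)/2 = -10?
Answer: 1813/78 ≈ 23.244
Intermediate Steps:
r(u) = 24 (r(u) = 4 - 2*(-10) = 4 + 20 = 24)
A(l) = -32 + l² + 24*l (A(l) = (l² + 24*l) - 32 = -32 + l² + 24*l)
z = 37/78 (z = ½ - (16 - 12)/(4*(15 + 24)) = ½ - 1/39 = 37/78 ≈ 0.47436)
A(g(-9, 6 - 1*3))*z = (-32 + (6 - 1*3)² + 24*(6 - 1*3))*(37/78) = (-32 + (6 - 3)² + 24*(6 - 3))*(37/78) = (-32 + 3² + 24*3)*(37/78) = (-32 + 9 + 72)*(37/78) = 49*(37/78) = 1813/78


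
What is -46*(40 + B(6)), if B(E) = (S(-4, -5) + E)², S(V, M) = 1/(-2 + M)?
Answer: -167486/49 ≈ -3418.1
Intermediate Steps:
B(E) = (-⅐ + E)² (B(E) = (1/(-2 - 5) + E)² = (1/(-7) + E)² = (-⅐ + E)²)
-46*(40 + B(6)) = -46*(40 + (-1 + 7*6)²/49) = -46*(40 + (-1 + 42)²/49) = -46*(40 + (1/49)*41²) = -46*(40 + (1/49)*1681) = -46*(40 + 1681/49) = -46*3641/49 = -167486/49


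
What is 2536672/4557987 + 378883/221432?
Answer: 2288644142825/1009284177384 ≈ 2.2676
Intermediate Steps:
2536672/4557987 + 378883/221432 = 2288644142825/1009284177384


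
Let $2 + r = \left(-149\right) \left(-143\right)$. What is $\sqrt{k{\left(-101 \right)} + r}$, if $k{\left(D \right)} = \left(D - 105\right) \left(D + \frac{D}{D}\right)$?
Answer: $17 \sqrt{145} \approx 204.71$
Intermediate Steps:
$k{\left(D \right)} = \left(1 + D\right) \left(-105 + D\right)$ ($k{\left(D \right)} = \left(-105 + D\right) \left(D + 1\right) = \left(-105 + D\right) \left(1 + D\right) = \left(1 + D\right) \left(-105 + D\right)$)
$r = 21305$ ($r = -2 - -21307 = -2 + 21307 = 21305$)
$\sqrt{k{\left(-101 \right)} + r} = \sqrt{\left(-105 + \left(-101\right)^{2} - -10504\right) + 21305} = \sqrt{\left(-105 + 10201 + 10504\right) + 21305} = \sqrt{20600 + 21305} = \sqrt{41905} = 17 \sqrt{145}$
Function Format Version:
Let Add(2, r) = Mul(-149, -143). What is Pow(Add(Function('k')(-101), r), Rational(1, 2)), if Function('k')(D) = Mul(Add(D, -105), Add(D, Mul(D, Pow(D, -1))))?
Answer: Mul(17, Pow(145, Rational(1, 2))) ≈ 204.71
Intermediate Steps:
Function('k')(D) = Mul(Add(1, D), Add(-105, D)) (Function('k')(D) = Mul(Add(-105, D), Add(D, 1)) = Mul(Add(-105, D), Add(1, D)) = Mul(Add(1, D), Add(-105, D)))
r = 21305 (r = Add(-2, Mul(-149, -143)) = Add(-2, 21307) = 21305)
Pow(Add(Function('k')(-101), r), Rational(1, 2)) = Pow(Add(Add(-105, Pow(-101, 2), Mul(-104, -101)), 21305), Rational(1, 2)) = Pow(Add(Add(-105, 10201, 10504), 21305), Rational(1, 2)) = Pow(Add(20600, 21305), Rational(1, 2)) = Pow(41905, Rational(1, 2)) = Mul(17, Pow(145, Rational(1, 2)))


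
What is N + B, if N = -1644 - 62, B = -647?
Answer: -2353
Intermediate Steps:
N = -1706
N + B = -1706 - 647 = -2353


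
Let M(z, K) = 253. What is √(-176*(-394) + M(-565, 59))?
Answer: 3*√7733 ≈ 263.81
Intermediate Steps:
√(-176*(-394) + M(-565, 59)) = √(-176*(-394) + 253) = √(69344 + 253) = √69597 = 3*√7733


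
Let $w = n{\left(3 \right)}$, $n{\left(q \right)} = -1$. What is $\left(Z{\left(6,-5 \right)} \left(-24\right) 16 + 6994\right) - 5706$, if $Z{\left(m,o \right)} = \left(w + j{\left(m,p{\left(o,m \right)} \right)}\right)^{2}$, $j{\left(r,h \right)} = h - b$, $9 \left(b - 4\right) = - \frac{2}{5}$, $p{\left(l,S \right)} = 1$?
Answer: $- \frac{3186152}{675} \approx -4720.2$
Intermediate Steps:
$b = \frac{178}{45}$ ($b = 4 + \frac{\left(-2\right) \frac{1}{5}}{9} = 4 + \frac{1}{9} \left(- \frac{2}{5}\right) = 4 - \frac{2}{45} = \frac{178}{45} \approx 3.9556$)
$j{\left(r,h \right)} = - \frac{178}{45} + h$ ($j{\left(r,h \right)} = h - \frac{178}{45} = - \frac{178}{45} + h$)
$w = -1$
$Z{\left(m,o \right)} = \frac{31684}{2025}$ ($Z{\left(m,o \right)} = \left(-1 + \left(- \frac{178}{45} + 1\right)\right)^{2} = \left(-1 - \frac{133}{45}\right)^{2} = \left(- \frac{178}{45}\right)^{2} = \frac{31684}{2025}$)
$\left(Z{\left(6,-5 \right)} \left(-24\right) 16 + 6994\right) - 5706 = \left(\frac{31684}{2025} \left(-24\right) 16 + 6994\right) - 5706 = \left(\left(- \frac{253472}{675}\right) 16 + 6994\right) - 5706 = \left(- \frac{4055552}{675} + 6994\right) - 5706 = \frac{665398}{675} - 5706 = - \frac{3186152}{675}$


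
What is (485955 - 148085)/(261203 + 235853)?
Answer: 168935/248528 ≈ 0.67974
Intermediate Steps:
(485955 - 148085)/(261203 + 235853) = 337870/497056 = 337870*(1/497056) = 168935/248528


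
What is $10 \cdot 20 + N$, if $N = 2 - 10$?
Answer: $192$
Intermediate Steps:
$N = -8$ ($N = 2 - 10 = -8$)
$10 \cdot 20 + N = 10 \cdot 20 - 8 = 200 - 8 = 192$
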